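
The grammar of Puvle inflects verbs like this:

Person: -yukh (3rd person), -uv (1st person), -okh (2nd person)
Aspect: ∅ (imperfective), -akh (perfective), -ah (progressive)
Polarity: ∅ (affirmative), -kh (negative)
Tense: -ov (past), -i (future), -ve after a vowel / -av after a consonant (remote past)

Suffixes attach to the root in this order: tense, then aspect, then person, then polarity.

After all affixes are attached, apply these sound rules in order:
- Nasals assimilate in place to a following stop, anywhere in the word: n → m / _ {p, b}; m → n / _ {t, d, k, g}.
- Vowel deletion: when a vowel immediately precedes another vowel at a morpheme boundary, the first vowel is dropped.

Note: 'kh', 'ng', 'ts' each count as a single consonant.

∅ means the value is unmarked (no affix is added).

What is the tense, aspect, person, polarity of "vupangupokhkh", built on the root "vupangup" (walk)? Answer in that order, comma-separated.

Segment: vupangup-i-okh-kh.
tense: -i → future.
aspect: ∅ → imperfective.
person: -okh → 2nd person.
polarity: -kh → negative.

future, imperfective, 2nd person, negative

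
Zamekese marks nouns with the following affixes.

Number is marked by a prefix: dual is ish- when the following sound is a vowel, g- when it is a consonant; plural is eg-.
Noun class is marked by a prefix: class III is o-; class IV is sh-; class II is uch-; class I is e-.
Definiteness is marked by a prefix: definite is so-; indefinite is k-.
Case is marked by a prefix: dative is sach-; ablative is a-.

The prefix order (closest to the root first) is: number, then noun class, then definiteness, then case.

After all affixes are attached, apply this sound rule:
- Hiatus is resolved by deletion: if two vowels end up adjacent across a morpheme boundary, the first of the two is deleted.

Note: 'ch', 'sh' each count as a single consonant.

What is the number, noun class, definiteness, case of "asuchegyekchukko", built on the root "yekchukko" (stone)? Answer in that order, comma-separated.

plural, class II, definite, ablative

Segment: a-so-uch-eg-yekchukko.
number: eg- → plural.
noun class: uch- → class II.
definiteness: so- → definite.
case: a- → ablative.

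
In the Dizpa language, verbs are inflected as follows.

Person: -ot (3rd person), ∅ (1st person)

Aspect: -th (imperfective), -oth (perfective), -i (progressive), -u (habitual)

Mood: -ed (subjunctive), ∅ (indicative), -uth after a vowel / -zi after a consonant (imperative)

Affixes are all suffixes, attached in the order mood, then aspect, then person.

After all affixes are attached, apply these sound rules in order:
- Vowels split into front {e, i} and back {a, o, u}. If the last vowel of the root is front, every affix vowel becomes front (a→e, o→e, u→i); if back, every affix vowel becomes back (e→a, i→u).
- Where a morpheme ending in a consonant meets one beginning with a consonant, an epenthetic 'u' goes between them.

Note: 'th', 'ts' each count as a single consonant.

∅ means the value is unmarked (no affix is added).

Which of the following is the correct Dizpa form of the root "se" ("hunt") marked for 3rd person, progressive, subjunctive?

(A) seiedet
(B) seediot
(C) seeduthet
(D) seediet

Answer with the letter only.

D

Attach mood subjunctive -ed → seed.
Attach aspect progressive -i → seedi.
Attach person 3rd person -ot → seediot.
Apply vowel harmony: seediot → seediet.
Epenthesis: no change.
So the correct form is seediet, option (D).
(C) seeduthet is wrong: it uses imperfective instead of progressive for aspect.
(B) seediot is wrong: it fails to apply the sound rule(s).
(A) seiedet is wrong: it has the affixes in the wrong order.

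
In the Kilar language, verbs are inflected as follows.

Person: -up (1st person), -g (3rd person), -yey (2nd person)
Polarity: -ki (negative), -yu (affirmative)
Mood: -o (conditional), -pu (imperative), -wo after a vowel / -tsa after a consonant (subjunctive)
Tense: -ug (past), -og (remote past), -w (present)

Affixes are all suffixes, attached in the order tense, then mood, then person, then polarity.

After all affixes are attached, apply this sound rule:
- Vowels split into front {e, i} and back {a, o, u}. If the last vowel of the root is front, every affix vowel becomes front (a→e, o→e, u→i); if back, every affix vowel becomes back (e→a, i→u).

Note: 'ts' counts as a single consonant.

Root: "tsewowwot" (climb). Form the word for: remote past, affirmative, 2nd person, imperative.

Attach tense remote past -og → tsewowwotog.
Attach mood imperative -pu → tsewowwotogpu.
Attach person 2nd person -yey → tsewowwotogpuyey.
Attach polarity affirmative -yu → tsewowwotogpuyeyyu.
Apply vowel harmony: tsewowwotogpuyeyyu → tsewowwotogpuyayyu.

tsewowwotogpuyayyu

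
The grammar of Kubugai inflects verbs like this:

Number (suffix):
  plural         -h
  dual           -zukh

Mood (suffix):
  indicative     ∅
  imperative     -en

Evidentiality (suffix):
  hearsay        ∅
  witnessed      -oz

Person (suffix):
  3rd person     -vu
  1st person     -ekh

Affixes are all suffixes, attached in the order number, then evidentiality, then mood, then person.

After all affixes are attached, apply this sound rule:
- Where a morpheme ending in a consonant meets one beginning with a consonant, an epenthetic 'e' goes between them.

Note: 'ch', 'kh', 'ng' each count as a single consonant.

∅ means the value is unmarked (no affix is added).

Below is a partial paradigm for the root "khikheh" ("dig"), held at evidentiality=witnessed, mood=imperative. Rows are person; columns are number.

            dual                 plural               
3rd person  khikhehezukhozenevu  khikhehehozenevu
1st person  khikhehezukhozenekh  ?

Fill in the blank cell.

Attach number plural -h → khikhehh.
Attach evidentiality witnessed -oz → khikhehhoz.
Attach mood imperative -en → khikhehhozen.
Attach person 1st person -ekh → khikhehhozenekh.
Apply epenthesis: khikhehhozenekh → khikhehehozenekh.

khikhehehozenekh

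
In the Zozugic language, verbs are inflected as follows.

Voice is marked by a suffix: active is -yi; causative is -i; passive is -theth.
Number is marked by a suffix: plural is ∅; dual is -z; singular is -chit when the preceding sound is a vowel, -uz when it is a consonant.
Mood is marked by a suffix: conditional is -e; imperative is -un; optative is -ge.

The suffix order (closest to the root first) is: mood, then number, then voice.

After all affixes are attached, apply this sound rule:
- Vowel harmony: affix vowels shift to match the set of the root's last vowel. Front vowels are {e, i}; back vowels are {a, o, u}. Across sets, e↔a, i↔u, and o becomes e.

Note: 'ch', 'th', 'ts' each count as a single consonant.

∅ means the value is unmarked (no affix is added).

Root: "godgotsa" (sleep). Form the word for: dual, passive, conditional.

godgotsaazthath

Attach mood conditional -e → godgotsae.
Attach number dual -z → godgotsaez.
Attach voice passive -theth → godgotsaeztheth.
Apply vowel harmony: godgotsaeztheth → godgotsaazthath.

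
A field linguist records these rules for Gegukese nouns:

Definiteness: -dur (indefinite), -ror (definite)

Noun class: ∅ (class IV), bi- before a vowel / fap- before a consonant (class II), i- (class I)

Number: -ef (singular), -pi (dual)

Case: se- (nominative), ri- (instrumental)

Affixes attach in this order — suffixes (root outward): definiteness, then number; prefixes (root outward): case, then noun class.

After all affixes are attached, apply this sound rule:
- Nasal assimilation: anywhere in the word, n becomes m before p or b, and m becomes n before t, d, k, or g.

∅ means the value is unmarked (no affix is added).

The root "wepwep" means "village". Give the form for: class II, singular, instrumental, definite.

Attach definiteness definite -ror → wepwepror.
Attach case instrumental ri- → riwepwepror.
Attach noun class class II fap- (before consonant 'r') → fapriwepwepror.
Attach number singular -ef → fapriwepweproref.
Nasal assimilation: no change.

fapriwepweproref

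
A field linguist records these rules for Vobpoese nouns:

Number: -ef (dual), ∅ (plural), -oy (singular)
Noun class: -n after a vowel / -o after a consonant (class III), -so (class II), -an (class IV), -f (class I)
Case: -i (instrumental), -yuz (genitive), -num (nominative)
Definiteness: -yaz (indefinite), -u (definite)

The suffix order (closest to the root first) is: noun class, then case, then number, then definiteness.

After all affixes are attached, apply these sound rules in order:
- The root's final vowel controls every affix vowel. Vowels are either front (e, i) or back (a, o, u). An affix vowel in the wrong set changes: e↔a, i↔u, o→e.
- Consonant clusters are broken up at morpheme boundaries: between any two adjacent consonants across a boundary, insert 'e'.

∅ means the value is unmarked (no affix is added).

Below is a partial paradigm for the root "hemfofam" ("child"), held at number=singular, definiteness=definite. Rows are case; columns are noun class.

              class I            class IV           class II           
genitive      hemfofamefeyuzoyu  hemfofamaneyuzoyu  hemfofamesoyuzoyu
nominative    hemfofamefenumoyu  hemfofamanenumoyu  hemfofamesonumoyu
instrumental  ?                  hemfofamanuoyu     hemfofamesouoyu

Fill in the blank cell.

hemfofamefuoyu

Attach noun class class I -f → hemfofamf.
Attach case instrumental -i → hemfofamfi.
Attach number singular -oy → hemfofamfioy.
Attach definiteness definite -u → hemfofamfioyu.
Apply vowel harmony: hemfofamfioyu → hemfofamfuoyu.
Apply epenthesis: hemfofamfuoyu → hemfofamefuoyu.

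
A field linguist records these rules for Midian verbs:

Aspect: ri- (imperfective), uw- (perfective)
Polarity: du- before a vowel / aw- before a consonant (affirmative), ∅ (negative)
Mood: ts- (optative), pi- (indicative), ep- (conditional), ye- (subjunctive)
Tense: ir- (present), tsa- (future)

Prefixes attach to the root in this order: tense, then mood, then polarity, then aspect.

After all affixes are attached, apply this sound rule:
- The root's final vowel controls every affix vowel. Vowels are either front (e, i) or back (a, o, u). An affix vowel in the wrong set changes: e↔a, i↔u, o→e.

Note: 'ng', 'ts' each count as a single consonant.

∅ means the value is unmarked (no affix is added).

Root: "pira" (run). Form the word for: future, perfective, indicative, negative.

Attach tense future tsa- → tsapira.
Attach mood indicative pi- → pitsapira.
polarity = negative: zero marking, form stays pitsapira.
Attach aspect perfective uw- → uwpitsapira.
Apply vowel harmony: uwpitsapira → uwputsapira.

uwputsapira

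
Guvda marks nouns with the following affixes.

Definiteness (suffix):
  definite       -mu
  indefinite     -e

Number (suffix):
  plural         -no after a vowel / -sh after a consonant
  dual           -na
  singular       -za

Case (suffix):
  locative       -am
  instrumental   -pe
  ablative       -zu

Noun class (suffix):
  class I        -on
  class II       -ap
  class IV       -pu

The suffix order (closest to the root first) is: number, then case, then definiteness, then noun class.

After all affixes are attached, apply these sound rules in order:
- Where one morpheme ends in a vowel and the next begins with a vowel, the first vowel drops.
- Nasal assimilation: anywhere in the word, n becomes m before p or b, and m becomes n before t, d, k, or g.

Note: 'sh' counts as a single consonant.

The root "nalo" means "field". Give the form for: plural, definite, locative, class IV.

nalonammupu

Attach number plural -no (after vowel 'o') → nalono.
Attach case locative -am → nalonoam.
Attach definiteness definite -mu → nalonoammu.
Attach noun class class IV -pu → nalonoammupu.
Apply vowel deletion: nalonoammupu → nalonammupu.
Nasal assimilation: no change.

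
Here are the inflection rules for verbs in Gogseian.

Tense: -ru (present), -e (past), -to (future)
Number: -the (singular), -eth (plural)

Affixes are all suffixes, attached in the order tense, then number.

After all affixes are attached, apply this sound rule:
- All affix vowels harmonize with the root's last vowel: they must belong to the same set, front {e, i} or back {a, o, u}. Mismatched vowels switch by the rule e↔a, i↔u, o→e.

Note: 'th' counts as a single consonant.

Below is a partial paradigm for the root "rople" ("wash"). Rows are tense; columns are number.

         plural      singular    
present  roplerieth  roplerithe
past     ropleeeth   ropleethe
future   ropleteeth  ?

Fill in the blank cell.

ropletethe

Attach tense future -to → ropleto.
Attach number singular -the → ropletothe.
Apply vowel harmony: ropletothe → ropletethe.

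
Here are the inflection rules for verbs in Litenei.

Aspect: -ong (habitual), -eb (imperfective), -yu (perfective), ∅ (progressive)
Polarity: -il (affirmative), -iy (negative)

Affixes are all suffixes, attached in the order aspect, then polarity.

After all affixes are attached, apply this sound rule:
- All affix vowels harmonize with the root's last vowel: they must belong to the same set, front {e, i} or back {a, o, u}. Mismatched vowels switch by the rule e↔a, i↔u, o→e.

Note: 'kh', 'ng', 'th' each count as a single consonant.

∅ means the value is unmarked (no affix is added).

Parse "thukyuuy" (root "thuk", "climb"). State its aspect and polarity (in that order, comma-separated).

Segment: thuk-yu-iy.
aspect: -yu → perfective.
polarity: -iy → negative.

perfective, negative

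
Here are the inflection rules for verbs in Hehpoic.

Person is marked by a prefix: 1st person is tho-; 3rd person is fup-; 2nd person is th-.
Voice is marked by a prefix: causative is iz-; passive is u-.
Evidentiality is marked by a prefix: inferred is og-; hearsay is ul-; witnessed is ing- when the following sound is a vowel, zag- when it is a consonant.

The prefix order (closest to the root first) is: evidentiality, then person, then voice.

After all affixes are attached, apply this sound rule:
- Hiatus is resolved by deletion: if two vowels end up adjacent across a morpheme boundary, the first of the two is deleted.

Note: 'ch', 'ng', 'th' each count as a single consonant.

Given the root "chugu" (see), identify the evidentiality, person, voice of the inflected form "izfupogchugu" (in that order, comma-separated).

inferred, 3rd person, causative

Segment: iz-fup-og-chugu.
evidentiality: og- → inferred.
person: fup- → 3rd person.
voice: iz- → causative.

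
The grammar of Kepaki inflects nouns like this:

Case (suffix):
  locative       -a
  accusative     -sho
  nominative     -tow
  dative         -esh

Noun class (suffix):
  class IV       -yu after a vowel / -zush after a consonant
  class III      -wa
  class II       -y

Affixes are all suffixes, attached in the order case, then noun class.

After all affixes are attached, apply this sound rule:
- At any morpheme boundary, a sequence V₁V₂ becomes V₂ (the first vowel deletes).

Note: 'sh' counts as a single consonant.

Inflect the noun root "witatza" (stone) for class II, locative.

witatzay

Attach case locative -a → witatzaa.
Attach noun class class II -y → witatzaay.
Apply vowel deletion: witatzaay → witatzay.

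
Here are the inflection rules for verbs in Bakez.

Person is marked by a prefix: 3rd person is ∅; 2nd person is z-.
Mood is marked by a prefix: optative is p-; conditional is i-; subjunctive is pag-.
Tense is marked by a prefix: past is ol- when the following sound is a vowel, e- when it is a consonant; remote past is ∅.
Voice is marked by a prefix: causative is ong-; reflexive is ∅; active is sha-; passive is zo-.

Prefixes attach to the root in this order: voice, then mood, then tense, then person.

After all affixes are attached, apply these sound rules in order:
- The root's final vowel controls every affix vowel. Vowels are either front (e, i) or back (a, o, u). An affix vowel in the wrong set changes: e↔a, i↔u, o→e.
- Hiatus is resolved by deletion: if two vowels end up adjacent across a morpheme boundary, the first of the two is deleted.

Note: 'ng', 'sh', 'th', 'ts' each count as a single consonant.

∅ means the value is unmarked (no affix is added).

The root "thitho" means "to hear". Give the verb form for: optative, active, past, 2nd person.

zapshathitho

Attach voice active sha- → shathitho.
Attach mood optative p- → pshathitho.
Attach tense past e- (before consonant 'p') → epshathitho.
Attach person 2nd person z- → zepshathitho.
Apply vowel harmony: zepshathitho → zapshathitho.
Vowel deletion: no change.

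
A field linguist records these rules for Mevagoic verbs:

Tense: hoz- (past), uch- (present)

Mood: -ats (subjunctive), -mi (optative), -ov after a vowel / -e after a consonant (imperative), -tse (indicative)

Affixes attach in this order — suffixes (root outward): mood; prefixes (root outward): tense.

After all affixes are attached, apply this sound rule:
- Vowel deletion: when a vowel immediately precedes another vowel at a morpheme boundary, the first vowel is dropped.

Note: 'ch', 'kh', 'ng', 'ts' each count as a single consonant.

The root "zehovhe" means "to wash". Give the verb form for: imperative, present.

uchzehovhov

Attach tense present uch- → uchzehovhe.
Attach mood imperative -ov (after vowel 'e') → uchzehovheov.
Apply vowel deletion: uchzehovheov → uchzehovhov.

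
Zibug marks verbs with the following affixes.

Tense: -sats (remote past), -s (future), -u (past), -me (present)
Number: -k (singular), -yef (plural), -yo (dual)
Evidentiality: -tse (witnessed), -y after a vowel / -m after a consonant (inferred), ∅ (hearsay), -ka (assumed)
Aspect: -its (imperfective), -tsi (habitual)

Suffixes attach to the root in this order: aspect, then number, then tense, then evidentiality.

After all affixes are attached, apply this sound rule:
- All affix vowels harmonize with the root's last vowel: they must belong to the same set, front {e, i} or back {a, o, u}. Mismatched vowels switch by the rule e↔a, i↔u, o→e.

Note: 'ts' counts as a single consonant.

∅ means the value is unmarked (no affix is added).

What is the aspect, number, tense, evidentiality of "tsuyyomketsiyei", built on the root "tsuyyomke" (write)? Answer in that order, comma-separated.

habitual, dual, past, hearsay

Segment: tsuyyomke-tsi-yo-u.
aspect: -tsi → habitual.
number: -yo → dual.
tense: -u → past.
evidentiality: ∅ → hearsay.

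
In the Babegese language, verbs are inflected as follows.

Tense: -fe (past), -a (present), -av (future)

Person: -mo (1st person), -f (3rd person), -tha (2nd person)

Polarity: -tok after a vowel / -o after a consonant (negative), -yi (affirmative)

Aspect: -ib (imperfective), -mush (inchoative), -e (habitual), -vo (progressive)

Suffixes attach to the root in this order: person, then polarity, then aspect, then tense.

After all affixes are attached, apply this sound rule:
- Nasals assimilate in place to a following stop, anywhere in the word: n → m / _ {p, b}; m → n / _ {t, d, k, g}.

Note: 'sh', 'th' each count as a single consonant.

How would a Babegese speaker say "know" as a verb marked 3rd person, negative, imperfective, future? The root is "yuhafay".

Attach person 3rd person -f → yuhafayf.
Attach polarity negative -o (after consonant 'f') → yuhafayfo.
Attach aspect imperfective -ib → yuhafayfoib.
Attach tense future -av → yuhafayfoibav.
Nasal assimilation: no change.

yuhafayfoibav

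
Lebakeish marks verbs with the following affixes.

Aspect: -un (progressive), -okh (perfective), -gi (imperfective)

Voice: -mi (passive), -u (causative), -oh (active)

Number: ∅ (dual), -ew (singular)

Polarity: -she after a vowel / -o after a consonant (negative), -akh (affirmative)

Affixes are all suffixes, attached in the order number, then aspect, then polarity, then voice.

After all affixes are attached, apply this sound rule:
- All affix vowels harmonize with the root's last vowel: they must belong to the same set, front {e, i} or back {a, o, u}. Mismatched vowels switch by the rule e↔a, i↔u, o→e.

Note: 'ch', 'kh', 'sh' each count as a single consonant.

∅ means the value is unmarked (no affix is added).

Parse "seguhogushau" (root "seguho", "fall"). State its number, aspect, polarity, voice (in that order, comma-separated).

dual, imperfective, negative, causative

Segment: seguho-gi-she-u.
number: ∅ → dual.
aspect: -gi → imperfective.
polarity: -she/o → negative.
voice: -u → causative.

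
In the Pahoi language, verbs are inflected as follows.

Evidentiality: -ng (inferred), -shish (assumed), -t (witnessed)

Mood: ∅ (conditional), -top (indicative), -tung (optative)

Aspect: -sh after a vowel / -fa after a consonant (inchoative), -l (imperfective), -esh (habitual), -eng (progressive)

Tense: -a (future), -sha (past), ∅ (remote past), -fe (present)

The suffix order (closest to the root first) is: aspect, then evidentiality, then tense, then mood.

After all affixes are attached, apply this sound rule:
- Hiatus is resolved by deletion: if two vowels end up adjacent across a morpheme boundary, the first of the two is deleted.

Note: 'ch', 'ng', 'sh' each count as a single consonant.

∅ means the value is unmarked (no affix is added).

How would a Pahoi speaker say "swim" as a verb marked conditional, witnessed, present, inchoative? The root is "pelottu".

pelottushtfe

Attach aspect inchoative -sh (after vowel 'u') → pelottush.
Attach evidentiality witnessed -t → pelottusht.
Attach tense present -fe → pelottushtfe.
mood = conditional: zero marking, form stays pelottushtfe.
Vowel deletion: no change.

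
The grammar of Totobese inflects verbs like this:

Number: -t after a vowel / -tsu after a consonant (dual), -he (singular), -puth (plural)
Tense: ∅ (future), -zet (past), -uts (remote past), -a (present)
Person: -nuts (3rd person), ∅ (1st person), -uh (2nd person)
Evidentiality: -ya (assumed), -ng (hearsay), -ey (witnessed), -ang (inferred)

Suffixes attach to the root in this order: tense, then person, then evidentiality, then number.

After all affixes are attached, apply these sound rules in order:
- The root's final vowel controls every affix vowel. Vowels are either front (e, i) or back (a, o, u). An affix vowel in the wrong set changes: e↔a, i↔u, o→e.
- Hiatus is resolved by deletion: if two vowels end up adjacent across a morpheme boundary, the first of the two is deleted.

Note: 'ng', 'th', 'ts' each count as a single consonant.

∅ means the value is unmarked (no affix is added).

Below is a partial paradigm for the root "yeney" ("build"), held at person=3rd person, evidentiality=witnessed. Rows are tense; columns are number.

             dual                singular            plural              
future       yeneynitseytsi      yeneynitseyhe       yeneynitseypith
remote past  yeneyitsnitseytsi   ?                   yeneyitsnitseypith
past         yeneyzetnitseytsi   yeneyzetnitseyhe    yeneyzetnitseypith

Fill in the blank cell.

yeneyitsnitseyhe

Attach tense remote past -uts → yeneyuts.
Attach person 3rd person -nuts → yeneyutsnuts.
Attach evidentiality witnessed -ey → yeneyutsnutsey.
Attach number singular -he → yeneyutsnutseyhe.
Apply vowel harmony: yeneyutsnutseyhe → yeneyitsnitseyhe.
Vowel deletion: no change.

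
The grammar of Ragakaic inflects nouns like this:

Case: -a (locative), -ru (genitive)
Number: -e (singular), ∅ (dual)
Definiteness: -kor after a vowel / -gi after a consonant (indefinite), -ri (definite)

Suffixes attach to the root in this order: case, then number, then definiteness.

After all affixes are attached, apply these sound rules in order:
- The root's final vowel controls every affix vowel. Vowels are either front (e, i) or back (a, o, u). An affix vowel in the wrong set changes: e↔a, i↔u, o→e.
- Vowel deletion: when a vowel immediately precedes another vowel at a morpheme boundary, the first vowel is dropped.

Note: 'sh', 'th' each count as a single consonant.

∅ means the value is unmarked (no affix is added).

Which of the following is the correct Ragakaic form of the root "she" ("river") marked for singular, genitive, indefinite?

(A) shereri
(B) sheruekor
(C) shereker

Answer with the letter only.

C

Attach case genitive -ru → sheru.
Attach number singular -e → sherue.
Attach definiteness indefinite -kor (after vowel 'e') → sheruekor.
Apply vowel harmony: sheruekor → sherieker.
Apply vowel deletion: sherieker → shereker.
So the correct form is shereker, option (C).
(A) shereri is wrong: it uses definite instead of indefinite for definiteness.
(B) sheruekor is wrong: it fails to apply the sound rule(s).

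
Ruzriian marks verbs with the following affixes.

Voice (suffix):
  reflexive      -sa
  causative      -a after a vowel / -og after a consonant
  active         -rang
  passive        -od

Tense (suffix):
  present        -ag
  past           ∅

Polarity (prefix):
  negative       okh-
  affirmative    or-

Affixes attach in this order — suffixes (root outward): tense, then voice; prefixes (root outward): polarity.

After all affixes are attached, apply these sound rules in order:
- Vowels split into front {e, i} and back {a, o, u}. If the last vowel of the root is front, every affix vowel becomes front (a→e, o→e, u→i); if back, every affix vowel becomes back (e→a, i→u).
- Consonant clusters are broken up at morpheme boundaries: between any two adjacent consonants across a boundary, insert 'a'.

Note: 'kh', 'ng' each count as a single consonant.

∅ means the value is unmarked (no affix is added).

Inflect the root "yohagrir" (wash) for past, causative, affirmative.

erayohagrireg

tense = past: zero marking, form stays yohagrir.
Attach voice causative -og (after consonant 'r') → yohagrirog.
Attach polarity affirmative or- → oryohagrirog.
Apply vowel harmony: oryohagrirog → eryohagrireg.
Apply epenthesis: eryohagrireg → erayohagrireg.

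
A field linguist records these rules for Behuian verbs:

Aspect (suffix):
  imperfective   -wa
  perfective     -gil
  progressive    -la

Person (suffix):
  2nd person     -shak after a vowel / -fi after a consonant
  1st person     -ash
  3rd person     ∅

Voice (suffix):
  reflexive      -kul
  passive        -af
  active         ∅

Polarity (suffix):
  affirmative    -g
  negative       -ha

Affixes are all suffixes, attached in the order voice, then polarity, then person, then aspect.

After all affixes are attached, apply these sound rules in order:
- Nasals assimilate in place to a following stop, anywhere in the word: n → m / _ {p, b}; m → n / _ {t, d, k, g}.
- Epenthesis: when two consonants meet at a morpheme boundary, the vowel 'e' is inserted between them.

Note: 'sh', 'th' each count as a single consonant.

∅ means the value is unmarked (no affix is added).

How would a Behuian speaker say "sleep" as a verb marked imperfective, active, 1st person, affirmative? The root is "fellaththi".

voice = active: zero marking, form stays fellaththi.
Attach polarity affirmative -g → fellaththig.
Attach person 1st person -ash → fellaththigash.
Attach aspect imperfective -wa → fellaththigashwa.
Nasal assimilation: no change.
Apply epenthesis: fellaththigashwa → fellaththigashewa.

fellaththigashewa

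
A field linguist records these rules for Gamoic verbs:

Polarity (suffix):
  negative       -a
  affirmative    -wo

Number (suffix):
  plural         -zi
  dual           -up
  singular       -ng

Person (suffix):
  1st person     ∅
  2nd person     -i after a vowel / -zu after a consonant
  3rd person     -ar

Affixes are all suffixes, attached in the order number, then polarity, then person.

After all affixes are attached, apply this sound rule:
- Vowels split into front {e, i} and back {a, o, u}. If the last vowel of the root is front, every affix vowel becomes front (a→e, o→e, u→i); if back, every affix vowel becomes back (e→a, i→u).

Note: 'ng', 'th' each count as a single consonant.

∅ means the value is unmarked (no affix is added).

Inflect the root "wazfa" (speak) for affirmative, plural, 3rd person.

wazfazuwoar

Attach number plural -zi → wazfazi.
Attach polarity affirmative -wo → wazfaziwo.
Attach person 3rd person -ar → wazfaziwoar.
Apply vowel harmony: wazfaziwoar → wazfazuwoar.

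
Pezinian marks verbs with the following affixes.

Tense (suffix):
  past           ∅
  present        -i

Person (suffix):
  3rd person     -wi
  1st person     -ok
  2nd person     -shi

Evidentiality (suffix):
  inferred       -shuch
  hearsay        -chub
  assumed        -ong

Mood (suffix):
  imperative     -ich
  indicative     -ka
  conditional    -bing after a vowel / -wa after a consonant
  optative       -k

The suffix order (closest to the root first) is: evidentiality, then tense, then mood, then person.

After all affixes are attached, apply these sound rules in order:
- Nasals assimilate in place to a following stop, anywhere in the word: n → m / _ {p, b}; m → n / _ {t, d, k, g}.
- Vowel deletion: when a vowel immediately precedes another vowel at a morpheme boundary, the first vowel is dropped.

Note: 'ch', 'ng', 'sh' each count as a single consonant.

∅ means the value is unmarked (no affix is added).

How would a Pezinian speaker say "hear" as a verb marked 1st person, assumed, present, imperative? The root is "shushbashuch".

Attach evidentiality assumed -ong → shushbashuchong.
Attach tense present -i → shushbashuchongi.
Attach mood imperative -ich → shushbashuchongiich.
Attach person 1st person -ok → shushbashuchongiichok.
Nasal assimilation: no change.
Apply vowel deletion: shushbashuchongiichok → shushbashuchongichok.

shushbashuchongichok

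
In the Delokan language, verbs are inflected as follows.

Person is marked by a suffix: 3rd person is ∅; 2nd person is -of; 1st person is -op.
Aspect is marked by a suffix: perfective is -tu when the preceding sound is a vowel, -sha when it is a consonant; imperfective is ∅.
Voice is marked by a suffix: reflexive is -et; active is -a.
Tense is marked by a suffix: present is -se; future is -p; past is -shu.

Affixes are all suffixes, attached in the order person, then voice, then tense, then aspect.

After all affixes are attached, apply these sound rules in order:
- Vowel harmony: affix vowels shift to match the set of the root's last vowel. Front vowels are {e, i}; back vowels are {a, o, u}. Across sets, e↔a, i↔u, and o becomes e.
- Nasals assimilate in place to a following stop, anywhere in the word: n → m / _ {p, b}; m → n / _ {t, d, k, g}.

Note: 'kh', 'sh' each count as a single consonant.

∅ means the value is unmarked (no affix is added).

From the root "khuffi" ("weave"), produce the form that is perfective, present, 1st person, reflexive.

khuffiepetseti

Attach person 1st person -op → khuffiop.
Attach voice reflexive -et → khuffiopet.
Attach tense present -se → khuffiopetse.
Attach aspect perfective -tu (after vowel 'e') → khuffiopetsetu.
Apply vowel harmony: khuffiopetsetu → khuffiepetseti.
Nasal assimilation: no change.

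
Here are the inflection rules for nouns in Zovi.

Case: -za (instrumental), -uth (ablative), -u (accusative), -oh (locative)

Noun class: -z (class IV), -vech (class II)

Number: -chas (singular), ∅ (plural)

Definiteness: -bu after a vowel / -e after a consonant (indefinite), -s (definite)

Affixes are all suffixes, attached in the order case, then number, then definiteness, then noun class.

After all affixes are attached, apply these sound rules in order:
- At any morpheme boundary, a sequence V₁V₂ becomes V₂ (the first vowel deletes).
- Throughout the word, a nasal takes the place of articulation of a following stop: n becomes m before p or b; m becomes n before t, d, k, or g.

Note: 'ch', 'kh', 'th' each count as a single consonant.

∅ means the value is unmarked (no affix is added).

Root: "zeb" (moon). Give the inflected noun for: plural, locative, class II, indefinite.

Attach case locative -oh → zeboh.
number = plural: zero marking, form stays zeboh.
Attach definiteness indefinite -e (after consonant 'h') → zebohe.
Attach noun class class II -vech → zebohevech.
Vowel deletion: no change.
Nasal assimilation: no change.

zebohevech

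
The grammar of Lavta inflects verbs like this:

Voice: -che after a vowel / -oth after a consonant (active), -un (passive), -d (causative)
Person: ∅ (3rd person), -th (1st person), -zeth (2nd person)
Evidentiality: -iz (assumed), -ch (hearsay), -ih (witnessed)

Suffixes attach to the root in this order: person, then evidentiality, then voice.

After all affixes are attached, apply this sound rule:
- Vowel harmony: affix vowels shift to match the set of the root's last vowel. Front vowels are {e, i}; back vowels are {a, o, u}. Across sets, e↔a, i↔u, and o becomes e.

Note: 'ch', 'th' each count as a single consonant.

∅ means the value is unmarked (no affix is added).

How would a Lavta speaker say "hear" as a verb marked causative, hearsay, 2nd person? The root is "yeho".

yehozathchd

Attach person 2nd person -zeth → yehozeth.
Attach evidentiality hearsay -ch → yehozethch.
Attach voice causative -d → yehozethchd.
Apply vowel harmony: yehozethchd → yehozathchd.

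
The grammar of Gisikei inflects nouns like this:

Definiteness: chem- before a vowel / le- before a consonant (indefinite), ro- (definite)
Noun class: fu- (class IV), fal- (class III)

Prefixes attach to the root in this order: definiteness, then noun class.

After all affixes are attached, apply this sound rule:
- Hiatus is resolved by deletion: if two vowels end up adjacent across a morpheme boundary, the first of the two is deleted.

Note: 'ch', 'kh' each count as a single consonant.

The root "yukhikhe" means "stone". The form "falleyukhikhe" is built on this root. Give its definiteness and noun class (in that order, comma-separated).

Segment: fal-le-yukhikhe.
definiteness: chem/le- → indefinite.
noun class: fal- → class III.

indefinite, class III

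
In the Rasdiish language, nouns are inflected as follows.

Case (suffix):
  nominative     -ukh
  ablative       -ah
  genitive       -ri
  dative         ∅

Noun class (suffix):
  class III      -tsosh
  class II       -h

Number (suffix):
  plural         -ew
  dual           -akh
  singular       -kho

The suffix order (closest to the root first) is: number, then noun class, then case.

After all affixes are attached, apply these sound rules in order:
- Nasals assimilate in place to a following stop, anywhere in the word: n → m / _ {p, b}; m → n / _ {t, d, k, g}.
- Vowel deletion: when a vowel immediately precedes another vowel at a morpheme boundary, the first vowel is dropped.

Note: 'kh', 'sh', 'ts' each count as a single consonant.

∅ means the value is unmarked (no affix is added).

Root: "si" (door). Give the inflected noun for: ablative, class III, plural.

Attach number plural -ew → siew.
Attach noun class class III -tsosh → siewtsosh.
Attach case ablative -ah → siewtsoshah.
Nasal assimilation: no change.
Apply vowel deletion: siewtsoshah → sewtsoshah.

sewtsoshah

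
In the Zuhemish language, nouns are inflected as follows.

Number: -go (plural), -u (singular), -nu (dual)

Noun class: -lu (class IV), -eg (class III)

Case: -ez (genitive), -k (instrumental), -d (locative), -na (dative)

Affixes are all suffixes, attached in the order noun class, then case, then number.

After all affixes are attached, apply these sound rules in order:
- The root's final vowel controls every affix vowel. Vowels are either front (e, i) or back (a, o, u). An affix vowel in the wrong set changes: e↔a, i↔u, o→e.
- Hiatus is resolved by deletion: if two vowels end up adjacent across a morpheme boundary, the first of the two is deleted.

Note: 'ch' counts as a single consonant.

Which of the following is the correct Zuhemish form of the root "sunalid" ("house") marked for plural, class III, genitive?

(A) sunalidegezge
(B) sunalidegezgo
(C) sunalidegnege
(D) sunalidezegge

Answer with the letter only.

A

Attach noun class class III -eg → sunalideg.
Attach case genitive -ez → sunalidegez.
Attach number plural -go → sunalidegezgo.
Apply vowel harmony: sunalidegezgo → sunalidegezge.
Vowel deletion: no change.
So the correct form is sunalidegezge, option (A).
(D) sunalidezegge is wrong: it has the affixes in the wrong order.
(B) sunalidegezgo is wrong: it fails to apply the sound rule(s).
(C) sunalidegnege is wrong: it uses dative instead of genitive for case.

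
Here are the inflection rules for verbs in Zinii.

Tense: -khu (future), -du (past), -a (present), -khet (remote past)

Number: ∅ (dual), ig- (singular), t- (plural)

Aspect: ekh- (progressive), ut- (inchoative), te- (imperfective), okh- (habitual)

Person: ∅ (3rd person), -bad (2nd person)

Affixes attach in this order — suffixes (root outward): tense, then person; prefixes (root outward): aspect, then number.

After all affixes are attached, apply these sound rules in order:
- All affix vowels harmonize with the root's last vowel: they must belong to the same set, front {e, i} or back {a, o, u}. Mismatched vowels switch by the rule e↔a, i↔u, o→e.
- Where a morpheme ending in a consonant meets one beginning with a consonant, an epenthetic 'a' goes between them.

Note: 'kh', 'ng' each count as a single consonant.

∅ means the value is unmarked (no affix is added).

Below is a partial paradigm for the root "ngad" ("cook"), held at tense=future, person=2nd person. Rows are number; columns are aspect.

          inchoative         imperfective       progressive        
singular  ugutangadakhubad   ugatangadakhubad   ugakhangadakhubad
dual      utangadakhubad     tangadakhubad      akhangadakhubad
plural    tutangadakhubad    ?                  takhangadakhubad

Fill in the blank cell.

tatangadakhubad

Attach tense future -khu → ngadkhu.
Attach person 2nd person -bad → ngadkhubad.
Attach aspect imperfective te- → tengadkhubad.
Attach number plural t- → ttengadkhubad.
Apply vowel harmony: ttengadkhubad → ttangadkhubad.
Apply epenthesis: ttangadkhubad → tatangadakhubad.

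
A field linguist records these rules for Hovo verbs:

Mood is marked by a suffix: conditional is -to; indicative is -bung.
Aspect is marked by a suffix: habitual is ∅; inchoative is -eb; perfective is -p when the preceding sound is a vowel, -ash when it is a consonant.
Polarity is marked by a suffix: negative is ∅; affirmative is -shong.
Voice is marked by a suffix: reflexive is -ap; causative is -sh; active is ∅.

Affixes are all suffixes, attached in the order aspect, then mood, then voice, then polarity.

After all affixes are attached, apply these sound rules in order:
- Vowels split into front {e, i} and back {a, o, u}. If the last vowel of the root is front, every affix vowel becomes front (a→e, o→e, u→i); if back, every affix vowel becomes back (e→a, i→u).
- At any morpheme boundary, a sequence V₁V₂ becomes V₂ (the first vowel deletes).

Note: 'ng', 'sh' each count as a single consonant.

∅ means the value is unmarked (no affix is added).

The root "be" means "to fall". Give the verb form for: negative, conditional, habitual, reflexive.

aspect = habitual: zero marking, form stays be.
Attach mood conditional -to → beto.
Attach voice reflexive -ap → betoap.
polarity = negative: zero marking, form stays betoap.
Apply vowel harmony: betoap → beteep.
Apply vowel deletion: beteep → betep.

betep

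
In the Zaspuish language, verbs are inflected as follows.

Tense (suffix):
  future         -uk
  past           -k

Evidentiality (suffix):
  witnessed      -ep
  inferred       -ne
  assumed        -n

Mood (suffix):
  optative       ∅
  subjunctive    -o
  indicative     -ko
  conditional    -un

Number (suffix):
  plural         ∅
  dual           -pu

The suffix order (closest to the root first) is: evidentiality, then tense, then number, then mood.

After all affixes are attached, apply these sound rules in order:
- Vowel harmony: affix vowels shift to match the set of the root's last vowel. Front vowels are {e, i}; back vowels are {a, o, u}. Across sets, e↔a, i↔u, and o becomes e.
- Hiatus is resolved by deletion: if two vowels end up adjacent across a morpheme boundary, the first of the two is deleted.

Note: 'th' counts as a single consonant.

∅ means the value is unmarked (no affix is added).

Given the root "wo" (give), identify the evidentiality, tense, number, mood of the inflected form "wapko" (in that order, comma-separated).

witnessed, past, plural, subjunctive

Segment: wo-ep-k-o.
evidentiality: -ep → witnessed.
tense: -k → past.
number: ∅ → plural.
mood: -o → subjunctive.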